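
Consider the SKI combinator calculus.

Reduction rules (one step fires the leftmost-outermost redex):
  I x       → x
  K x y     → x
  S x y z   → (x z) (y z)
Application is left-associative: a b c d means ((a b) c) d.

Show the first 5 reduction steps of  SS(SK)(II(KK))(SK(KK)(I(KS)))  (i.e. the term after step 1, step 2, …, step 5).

  start: SS(SK)(II(KK))(SK(KK)(I(KS)))
  →1  S(II(KK))(SK(II(KK)))(SK(KK)(I(KS)))
  →2  II(KK)(SK(KK)(I(KS)))(SK(II(KK))(SK(KK)(I(KS))))
  →3  I(KK)(SK(KK)(I(KS)))(SK(II(KK))(SK(KK)(I(KS))))
  →4  KK(SK(KK)(I(KS)))(SK(II(KK))(SK(KK)(I(KS))))
  →5  K(SK(II(KK))(SK(KK)(I(KS))))

Answer: after 5 steps: K(SK(II(KK))(SK(KK)(I(KS))))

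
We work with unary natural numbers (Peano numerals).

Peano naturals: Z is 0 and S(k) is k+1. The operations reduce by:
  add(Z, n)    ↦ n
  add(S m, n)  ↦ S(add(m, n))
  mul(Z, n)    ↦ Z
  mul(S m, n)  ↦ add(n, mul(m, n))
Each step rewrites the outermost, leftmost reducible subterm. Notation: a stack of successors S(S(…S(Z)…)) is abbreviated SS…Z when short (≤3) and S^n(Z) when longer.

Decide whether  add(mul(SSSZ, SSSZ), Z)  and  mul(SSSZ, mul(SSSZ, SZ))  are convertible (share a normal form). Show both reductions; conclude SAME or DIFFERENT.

Term A:
  start: add(mul(SSSZ, SSSZ), Z)
  step 1: add(add(SSSZ, mul(SSZ, SSSZ)), Z)
  step 2: add(S(add(SSZ, mul(SSZ, SSSZ))), Z)
  step 3: S(add(add(SSZ, mul(SSZ, SSSZ)), Z))
  step 4: S(add(S(add(SZ, mul(SSZ, SSSZ))), Z))
  step 5: S(S(add(add(SZ, mul(SSZ, SSSZ)), Z)))
  step 6: S(S(add(S(add(Z, mul(SSZ, SSSZ))), Z)))
  step 7: S(S(S(add(add(Z, mul(SSZ, SSSZ)), Z))))
  step 8: S(S(S(add(mul(SSZ, SSSZ), Z))))
  step 9: S(S(S(add(add(SSSZ, mul(SZ, SSSZ)), Z))))
  step 10: S(S(S(add(S(add(SSZ, mul(SZ, SSSZ))), Z))))
  step 11: S(S(S(S(add(add(SSZ, mul(SZ, SSSZ)), Z)))))
  step 12: S(S(S(S(add(S(add(SZ, mul(SZ, SSSZ))), Z)))))
  step 13: S(S(S(S(S(add(add(SZ, mul(SZ, SSSZ)), Z))))))
  step 14: S(S(S(S(S(add(S(add(Z, mul(SZ, SSSZ))), Z))))))
  step 15: S(S(S(S(S(S(add(add(Z, mul(SZ, SSSZ)), Z)))))))
  step 16: S(S(S(S(S(S(add(mul(SZ, SSSZ), Z)))))))
  step 17: S(S(S(S(S(S(add(add(SSSZ, mul(Z, SSSZ)), Z)))))))
  step 18: S(S(S(S(S(S(add(S(add(SSZ, mul(Z, SSSZ))), Z)))))))
  step 19: S(S(S(S(S(S(S(add(add(SSZ, mul(Z, SSSZ)), Z))))))))
  step 20: S(S(S(S(S(S(S(add(S(add(SZ, mul(Z, SSSZ))), Z))))))))
  step 21: S(S(S(S(S(S(S(S(add(add(SZ, mul(Z, SSSZ)), Z)))))))))
  step 22: S(S(S(S(S(S(S(S(add(S(add(Z, mul(Z, SSSZ))), Z)))))))))
  step 23: S(S(S(S(S(S(S(S(S(add(add(Z, mul(Z, SSSZ)), Z))))))))))
  step 24: S(S(S(S(S(S(S(S(S(add(mul(Z, SSSZ), Z))))))))))
  step 25: S(S(S(S(S(S(S(S(S(add(Z, Z))))))))))
  step 26: S^9(Z)

Term B:
  start: mul(SSSZ, mul(SSSZ, SZ))
  step 1: add(mul(SSSZ, SZ), mul(SSZ, mul(SSSZ, SZ)))
  step 2: add(add(SZ, mul(SSZ, SZ)), mul(SSZ, mul(SSSZ, SZ)))
  step 3: add(S(add(Z, mul(SSZ, SZ))), mul(SSZ, mul(SSSZ, SZ)))
  step 4: S(add(add(Z, mul(SSZ, SZ)), mul(SSZ, mul(SSSZ, SZ))))
  step 5: S(add(mul(SSZ, SZ), mul(SSZ, mul(SSSZ, SZ))))
  step 6: S(add(add(SZ, mul(SZ, SZ)), mul(SSZ, mul(SSSZ, SZ))))
  step 7: S(add(S(add(Z, mul(SZ, SZ))), mul(SSZ, mul(SSSZ, SZ))))
  step 8: S(S(add(add(Z, mul(SZ, SZ)), mul(SSZ, mul(SSSZ, SZ)))))
  step 9: S(S(add(mul(SZ, SZ), mul(SSZ, mul(SSSZ, SZ)))))
  step 10: S(S(add(add(SZ, mul(Z, SZ)), mul(SSZ, mul(SSSZ, SZ)))))
  step 11: S(S(add(S(add(Z, mul(Z, SZ))), mul(SSZ, mul(SSSZ, SZ)))))
  step 12: S(S(S(add(add(Z, mul(Z, SZ)), mul(SSZ, mul(SSSZ, SZ))))))
  step 13: S(S(S(add(mul(Z, SZ), mul(SSZ, mul(SSSZ, SZ))))))
  step 14: S(S(S(add(Z, mul(SSZ, mul(SSSZ, SZ))))))
  step 15: S(S(S(mul(SSZ, mul(SSSZ, SZ)))))
  step 16: S(S(S(add(mul(SSSZ, SZ), mul(SZ, mul(SSSZ, SZ))))))
  step 17: S(S(S(add(add(SZ, mul(SSZ, SZ)), mul(SZ, mul(SSSZ, SZ))))))
  step 18: S(S(S(add(S(add(Z, mul(SSZ, SZ))), mul(SZ, mul(SSSZ, SZ))))))
  step 19: S(S(S(S(add(add(Z, mul(SSZ, SZ)), mul(SZ, mul(SSSZ, SZ)))))))
  step 20: S(S(S(S(add(mul(SSZ, SZ), mul(SZ, mul(SSSZ, SZ)))))))
  step 21: S(S(S(S(add(add(SZ, mul(SZ, SZ)), mul(SZ, mul(SSSZ, SZ)))))))
  step 22: S(S(S(S(add(S(add(Z, mul(SZ, SZ))), mul(SZ, mul(SSSZ, SZ)))))))
  step 23: S(S(S(S(S(add(add(Z, mul(SZ, SZ)), mul(SZ, mul(SSSZ, SZ))))))))
  step 24: S(S(S(S(S(add(mul(SZ, SZ), mul(SZ, mul(SSSZ, SZ))))))))
  step 25: S(S(S(S(S(add(add(SZ, mul(Z, SZ)), mul(SZ, mul(SSSZ, SZ))))))))
  step 26: S(S(S(S(S(add(S(add(Z, mul(Z, SZ))), mul(SZ, mul(SSSZ, SZ))))))))
  step 27: S(S(S(S(S(S(add(add(Z, mul(Z, SZ)), mul(SZ, mul(SSSZ, SZ)))))))))
  step 28: S(S(S(S(S(S(add(mul(Z, SZ), mul(SZ, mul(SSSZ, SZ)))))))))
  step 29: S(S(S(S(S(S(add(Z, mul(SZ, mul(SSSZ, SZ)))))))))
  step 30: S(S(S(S(S(S(mul(SZ, mul(SSSZ, SZ))))))))
  step 31: S(S(S(S(S(S(add(mul(SSSZ, SZ), mul(Z, mul(SSSZ, SZ)))))))))
  step 32: S(S(S(S(S(S(add(add(SZ, mul(SSZ, SZ)), mul(Z, mul(SSSZ, SZ)))))))))
  step 33: S(S(S(S(S(S(add(S(add(Z, mul(SSZ, SZ))), mul(Z, mul(SSSZ, SZ)))))))))
  step 34: S(S(S(S(S(S(S(add(add(Z, mul(SSZ, SZ)), mul(Z, mul(SSSZ, SZ))))))))))
  step 35: S(S(S(S(S(S(S(add(mul(SSZ, SZ), mul(Z, mul(SSSZ, SZ))))))))))
  step 36: S(S(S(S(S(S(S(add(add(SZ, mul(SZ, SZ)), mul(Z, mul(SSSZ, SZ))))))))))
  step 37: S(S(S(S(S(S(S(add(S(add(Z, mul(SZ, SZ))), mul(Z, mul(SSSZ, SZ))))))))))
  step 38: S(S(S(S(S(S(S(S(add(add(Z, mul(SZ, SZ)), mul(Z, mul(SSSZ, SZ)))))))))))
  step 39: S(S(S(S(S(S(S(S(add(mul(SZ, SZ), mul(Z, mul(SSSZ, SZ)))))))))))
  step 40: S(S(S(S(S(S(S(S(add(add(SZ, mul(Z, SZ)), mul(Z, mul(SSSZ, SZ)))))))))))
  step 41: S(S(S(S(S(S(S(S(add(S(add(Z, mul(Z, SZ))), mul(Z, mul(SSSZ, SZ)))))))))))
  step 42: S(S(S(S(S(S(S(S(S(add(add(Z, mul(Z, SZ)), mul(Z, mul(SSSZ, SZ))))))))))))
  step 43: S(S(S(S(S(S(S(S(S(add(mul(Z, SZ), mul(Z, mul(SSSZ, SZ))))))))))))
  step 44: S(S(S(S(S(S(S(S(S(add(Z, mul(Z, mul(SSSZ, SZ))))))))))))
  step 45: S(S(S(S(S(S(S(S(S(mul(Z, mul(SSSZ, SZ)))))))))))
  step 46: S^9(Z)

Answer: SAME — A ⇓ S^9(Z), B ⇓ S^9(Z)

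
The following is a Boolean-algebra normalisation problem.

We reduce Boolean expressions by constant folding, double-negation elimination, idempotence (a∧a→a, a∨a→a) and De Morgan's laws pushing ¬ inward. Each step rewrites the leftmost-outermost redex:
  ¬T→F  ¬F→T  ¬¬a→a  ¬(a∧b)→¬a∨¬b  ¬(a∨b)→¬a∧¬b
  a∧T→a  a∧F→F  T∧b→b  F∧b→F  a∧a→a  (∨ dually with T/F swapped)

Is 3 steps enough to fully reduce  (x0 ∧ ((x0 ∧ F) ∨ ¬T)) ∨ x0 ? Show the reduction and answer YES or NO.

  start: (x0 ∧ ((x0 ∧ F) ∨ ¬T)) ∨ x0
  [1] (x0 ∧ (F ∨ ¬T)) ∨ x0
  [2] (x0 ∧ ¬T) ∨ x0
  [3] (x0 ∧ F) ∨ x0

Answer: NO — after 3 steps the term is (x0 ∧ F) ∨ x0, not yet normal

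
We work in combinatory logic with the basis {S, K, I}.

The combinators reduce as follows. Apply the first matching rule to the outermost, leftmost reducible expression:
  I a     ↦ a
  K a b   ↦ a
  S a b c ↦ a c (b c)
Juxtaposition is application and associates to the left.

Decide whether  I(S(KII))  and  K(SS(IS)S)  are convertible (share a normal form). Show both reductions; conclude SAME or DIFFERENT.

Term A:
  start: I(S(KII))
  step 1: S(KII)
  step 2: SI

Term B:
  start: K(SS(IS)S)
  step 1: K(SS(ISS))
  step 2: K(SS(SS))

Answer: DIFFERENT — A ⇓ SI, B ⇓ K(SS(SS))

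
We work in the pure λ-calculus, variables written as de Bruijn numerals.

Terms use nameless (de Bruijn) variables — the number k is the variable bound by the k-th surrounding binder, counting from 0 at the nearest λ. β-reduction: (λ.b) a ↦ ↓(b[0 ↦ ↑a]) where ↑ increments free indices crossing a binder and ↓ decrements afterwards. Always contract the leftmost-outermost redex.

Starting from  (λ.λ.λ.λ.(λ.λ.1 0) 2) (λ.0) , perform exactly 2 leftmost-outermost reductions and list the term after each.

  start: (λ.λ.λ.λ.(λ.λ.1 0) 2) (λ.0)
  [1] λ.λ.λ.(λ.λ.1 0) 2
  [2] λ.λ.λ.λ.3 0

Answer: after 2 steps: λ.λ.λ.λ.3 0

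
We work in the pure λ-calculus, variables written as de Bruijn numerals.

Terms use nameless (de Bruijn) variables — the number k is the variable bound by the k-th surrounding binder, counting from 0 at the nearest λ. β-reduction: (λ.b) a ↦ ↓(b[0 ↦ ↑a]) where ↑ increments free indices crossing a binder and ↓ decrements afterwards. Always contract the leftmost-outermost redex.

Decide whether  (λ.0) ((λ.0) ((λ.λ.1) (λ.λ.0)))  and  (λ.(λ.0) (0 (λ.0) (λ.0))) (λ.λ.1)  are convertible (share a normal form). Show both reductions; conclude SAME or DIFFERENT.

Term A:
  start: (λ.0) ((λ.0) ((λ.λ.1) (λ.λ.0)))
  step 1: (λ.0) ((λ.λ.1) (λ.λ.0))
  step 2: (λ.λ.1) (λ.λ.0)
  step 3: λ.λ.λ.0

Term B:
  start: (λ.(λ.0) (0 (λ.0) (λ.0))) (λ.λ.1)
  step 1: (λ.0) ((λ.λ.1) (λ.0) (λ.0))
  step 2: (λ.λ.1) (λ.0) (λ.0)
  step 3: (λ.λ.0) (λ.0)
  step 4: λ.0

Answer: DIFFERENT — A ⇓ λ.λ.λ.0, B ⇓ λ.0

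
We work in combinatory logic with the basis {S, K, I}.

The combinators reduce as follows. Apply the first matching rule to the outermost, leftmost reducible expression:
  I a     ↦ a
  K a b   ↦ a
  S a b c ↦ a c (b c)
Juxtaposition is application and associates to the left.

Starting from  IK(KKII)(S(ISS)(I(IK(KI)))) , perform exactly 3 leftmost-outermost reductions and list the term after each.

Answer: after 3 steps: KI

Reduction:
  start: IK(KKII)(S(ISS)(I(IK(KI))))
  →1  K(KKII)(S(ISS)(I(IK(KI))))
  →2  KKII
  →3  KI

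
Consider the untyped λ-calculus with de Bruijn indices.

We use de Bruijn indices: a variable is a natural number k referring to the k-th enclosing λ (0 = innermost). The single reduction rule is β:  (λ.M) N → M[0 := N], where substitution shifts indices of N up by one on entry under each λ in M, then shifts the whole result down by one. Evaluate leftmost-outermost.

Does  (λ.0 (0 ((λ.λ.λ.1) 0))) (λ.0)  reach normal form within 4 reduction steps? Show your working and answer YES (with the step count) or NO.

Answer: YES — reaches normal form λ.λ.1 in 4 ≤ 4 steps

Reduction:
  start: (λ.0 (0 ((λ.λ.λ.1) 0))) (λ.0)
  [1] (λ.0) ((λ.0) ((λ.λ.λ.1) (λ.0)))
  [2] (λ.0) ((λ.λ.λ.1) (λ.0))
  [3] (λ.λ.λ.1) (λ.0)
  [4] λ.λ.1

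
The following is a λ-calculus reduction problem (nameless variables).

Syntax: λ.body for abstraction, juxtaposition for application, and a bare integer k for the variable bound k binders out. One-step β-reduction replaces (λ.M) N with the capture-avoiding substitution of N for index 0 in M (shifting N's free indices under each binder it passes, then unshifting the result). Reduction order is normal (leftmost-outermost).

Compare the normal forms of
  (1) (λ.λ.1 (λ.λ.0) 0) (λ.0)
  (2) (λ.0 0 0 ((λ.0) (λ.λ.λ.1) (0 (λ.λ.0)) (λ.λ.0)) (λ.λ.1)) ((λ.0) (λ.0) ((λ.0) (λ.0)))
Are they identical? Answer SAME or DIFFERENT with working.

Term A:
  start: (λ.λ.1 (λ.λ.0) 0) (λ.0)
  [1] λ.(λ.0) (λ.λ.0) 0
  [2] λ.(λ.λ.0) 0
  [3] λ.λ.0

Term B:
  start: (λ.0 0 0 ((λ.0) (λ.λ.λ.1) (0 (λ.λ.0)) (λ.λ.0)) (λ.λ.1)) ((λ.0) (λ.0) ((λ.0) (λ.0)))
  [1] (λ.0) (λ.0) ((λ.0) (λ.0)) ((λ.0) (λ.0) ((λ.0) (λ.0))) ((λ.0) (λ.0) ((λ.0) (λ.0))) ((λ.0) (λ.λ.λ.1) ((λ.0) (λ.0) ((λ.0) (λ.0)) (λ.λ.0)) (λ.λ.0)) (λ.λ.1)
  [2] (λ.0) ((λ.0) (λ.0)) ((λ.0) (λ.0) ((λ.0) (λ.0))) ((λ.0) (λ.0) ((λ.0) (λ.0))) ((λ.0) (λ.λ.λ.1) ((λ.0) (λ.0) ((λ.0) (λ.0)) (λ.λ.0)) (λ.λ.0)) (λ.λ.1)
  [3] (λ.0) (λ.0) ((λ.0) (λ.0) ((λ.0) (λ.0))) ((λ.0) (λ.0) ((λ.0) (λ.0))) ((λ.0) (λ.λ.λ.1) ((λ.0) (λ.0) ((λ.0) (λ.0)) (λ.λ.0)) (λ.λ.0)) (λ.λ.1)
  [4] (λ.0) ((λ.0) (λ.0) ((λ.0) (λ.0))) ((λ.0) (λ.0) ((λ.0) (λ.0))) ((λ.0) (λ.λ.λ.1) ((λ.0) (λ.0) ((λ.0) (λ.0)) (λ.λ.0)) (λ.λ.0)) (λ.λ.1)
  [5] (λ.0) (λ.0) ((λ.0) (λ.0)) ((λ.0) (λ.0) ((λ.0) (λ.0))) ((λ.0) (λ.λ.λ.1) ((λ.0) (λ.0) ((λ.0) (λ.0)) (λ.λ.0)) (λ.λ.0)) (λ.λ.1)
  [6] (λ.0) ((λ.0) (λ.0)) ((λ.0) (λ.0) ((λ.0) (λ.0))) ((λ.0) (λ.λ.λ.1) ((λ.0) (λ.0) ((λ.0) (λ.0)) (λ.λ.0)) (λ.λ.0)) (λ.λ.1)
  [7] (λ.0) (λ.0) ((λ.0) (λ.0) ((λ.0) (λ.0))) ((λ.0) (λ.λ.λ.1) ((λ.0) (λ.0) ((λ.0) (λ.0)) (λ.λ.0)) (λ.λ.0)) (λ.λ.1)
  [8] (λ.0) ((λ.0) (λ.0) ((λ.0) (λ.0))) ((λ.0) (λ.λ.λ.1) ((λ.0) (λ.0) ((λ.0) (λ.0)) (λ.λ.0)) (λ.λ.0)) (λ.λ.1)
  [9] (λ.0) (λ.0) ((λ.0) (λ.0)) ((λ.0) (λ.λ.λ.1) ((λ.0) (λ.0) ((λ.0) (λ.0)) (λ.λ.0)) (λ.λ.0)) (λ.λ.1)
  [10] (λ.0) ((λ.0) (λ.0)) ((λ.0) (λ.λ.λ.1) ((λ.0) (λ.0) ((λ.0) (λ.0)) (λ.λ.0)) (λ.λ.0)) (λ.λ.1)
  [11] (λ.0) (λ.0) ((λ.0) (λ.λ.λ.1) ((λ.0) (λ.0) ((λ.0) (λ.0)) (λ.λ.0)) (λ.λ.0)) (λ.λ.1)
  [12] (λ.0) ((λ.0) (λ.λ.λ.1) ((λ.0) (λ.0) ((λ.0) (λ.0)) (λ.λ.0)) (λ.λ.0)) (λ.λ.1)
  [13] (λ.0) (λ.λ.λ.1) ((λ.0) (λ.0) ((λ.0) (λ.0)) (λ.λ.0)) (λ.λ.0) (λ.λ.1)
  [14] (λ.λ.λ.1) ((λ.0) (λ.0) ((λ.0) (λ.0)) (λ.λ.0)) (λ.λ.0) (λ.λ.1)
  [15] (λ.λ.1) (λ.λ.0) (λ.λ.1)
  [16] (λ.λ.λ.0) (λ.λ.1)
  [17] λ.λ.0

Answer: SAME — A ⇓ λ.λ.0, B ⇓ λ.λ.0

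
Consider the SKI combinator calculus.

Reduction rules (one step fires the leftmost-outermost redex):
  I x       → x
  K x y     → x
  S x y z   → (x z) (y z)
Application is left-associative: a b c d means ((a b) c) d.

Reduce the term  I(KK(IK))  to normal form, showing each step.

Answer: normal form = K  (in 2 steps)

Derivation:
  start: I(KK(IK))
  →1  KK(IK)
  →2  K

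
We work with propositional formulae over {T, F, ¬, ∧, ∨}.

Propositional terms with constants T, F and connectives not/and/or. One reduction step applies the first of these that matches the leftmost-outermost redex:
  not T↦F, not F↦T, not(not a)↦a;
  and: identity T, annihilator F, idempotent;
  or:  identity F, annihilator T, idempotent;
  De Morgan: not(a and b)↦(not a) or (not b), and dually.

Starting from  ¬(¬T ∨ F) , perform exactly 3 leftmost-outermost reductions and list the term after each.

Answer: after 3 steps: ¬F

Working:
  start: ¬(¬T ∨ F)
  step 1: ¬¬T ∧ ¬F
  step 2: T ∧ ¬F
  step 3: ¬F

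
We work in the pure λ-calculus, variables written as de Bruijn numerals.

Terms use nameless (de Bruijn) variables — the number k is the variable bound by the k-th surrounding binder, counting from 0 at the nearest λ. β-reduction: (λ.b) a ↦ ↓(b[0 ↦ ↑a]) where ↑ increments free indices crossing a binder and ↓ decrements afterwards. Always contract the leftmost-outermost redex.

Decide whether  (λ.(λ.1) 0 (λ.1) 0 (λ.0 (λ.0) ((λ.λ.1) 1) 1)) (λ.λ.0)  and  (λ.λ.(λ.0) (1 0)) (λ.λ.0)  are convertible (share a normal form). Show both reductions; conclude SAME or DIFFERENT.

Term A:
  start: (λ.(λ.1) 0 (λ.1) 0 (λ.0 (λ.0) ((λ.λ.1) 1) 1)) (λ.λ.0)
  →1  (λ.λ.λ.0) (λ.λ.0) (λ.λ.λ.0) (λ.λ.0) (λ.0 (λ.0) ((λ.λ.1) (λ.λ.0)) (λ.λ.0))
  →2  (λ.λ.0) (λ.λ.λ.0) (λ.λ.0) (λ.0 (λ.0) ((λ.λ.1) (λ.λ.0)) (λ.λ.0))
  →3  (λ.0) (λ.λ.0) (λ.0 (λ.0) ((λ.λ.1) (λ.λ.0)) (λ.λ.0))
  →4  (λ.λ.0) (λ.0 (λ.0) ((λ.λ.1) (λ.λ.0)) (λ.λ.0))
  →5  λ.0

Term B:
  start: (λ.λ.(λ.0) (1 0)) (λ.λ.0)
  →1  λ.(λ.0) ((λ.λ.0) 0)
  →2  λ.(λ.λ.0) 0
  →3  λ.λ.0

Answer: DIFFERENT — A ⇓ λ.0, B ⇓ λ.λ.0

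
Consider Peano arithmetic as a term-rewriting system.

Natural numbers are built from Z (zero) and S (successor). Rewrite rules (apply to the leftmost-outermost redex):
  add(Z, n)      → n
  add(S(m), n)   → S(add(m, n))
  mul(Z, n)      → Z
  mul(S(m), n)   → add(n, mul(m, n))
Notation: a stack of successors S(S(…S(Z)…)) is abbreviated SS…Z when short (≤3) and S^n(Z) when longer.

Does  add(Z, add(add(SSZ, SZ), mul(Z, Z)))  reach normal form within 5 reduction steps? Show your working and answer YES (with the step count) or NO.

  start: add(Z, add(add(SSZ, SZ), mul(Z, Z)))
  [1] add(add(SSZ, SZ), mul(Z, Z))
  [2] add(S(add(SZ, SZ)), mul(Z, Z))
  [3] S(add(add(SZ, SZ), mul(Z, Z)))
  [4] S(add(S(add(Z, SZ)), mul(Z, Z)))
  [5] S(S(add(add(Z, SZ), mul(Z, Z))))

Answer: NO — after 5 steps the term is S(S(add(add(Z, SZ), mul(Z, Z)))), not yet normal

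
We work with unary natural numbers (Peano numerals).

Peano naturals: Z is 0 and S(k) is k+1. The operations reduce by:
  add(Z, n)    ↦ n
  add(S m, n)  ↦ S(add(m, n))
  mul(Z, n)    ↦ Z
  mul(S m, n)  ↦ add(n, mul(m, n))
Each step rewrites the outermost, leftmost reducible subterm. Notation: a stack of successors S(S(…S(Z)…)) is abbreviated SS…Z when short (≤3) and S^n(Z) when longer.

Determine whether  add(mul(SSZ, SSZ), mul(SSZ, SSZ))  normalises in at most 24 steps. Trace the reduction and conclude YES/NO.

Answer: YES — reaches normal form S^8(Z) in 23 ≤ 24 steps

Derivation:
  start: add(mul(SSZ, SSZ), mul(SSZ, SSZ))
  step 1: add(add(SSZ, mul(SZ, SSZ)), mul(SSZ, SSZ))
  step 2: add(S(add(SZ, mul(SZ, SSZ))), mul(SSZ, SSZ))
  step 3: S(add(add(SZ, mul(SZ, SSZ)), mul(SSZ, SSZ)))
  step 4: S(add(S(add(Z, mul(SZ, SSZ))), mul(SSZ, SSZ)))
  step 5: S(S(add(add(Z, mul(SZ, SSZ)), mul(SSZ, SSZ))))
  step 6: S(S(add(mul(SZ, SSZ), mul(SSZ, SSZ))))
  step 7: S(S(add(add(SSZ, mul(Z, SSZ)), mul(SSZ, SSZ))))
  step 8: S(S(add(S(add(SZ, mul(Z, SSZ))), mul(SSZ, SSZ))))
  step 9: S(S(S(add(add(SZ, mul(Z, SSZ)), mul(SSZ, SSZ)))))
  step 10: S(S(S(add(S(add(Z, mul(Z, SSZ))), mul(SSZ, SSZ)))))
  step 11: S(S(S(S(add(add(Z, mul(Z, SSZ)), mul(SSZ, SSZ))))))
  step 12: S(S(S(S(add(mul(Z, SSZ), mul(SSZ, SSZ))))))
  step 13: S(S(S(S(add(Z, mul(SSZ, SSZ))))))
  step 14: S(S(S(S(mul(SSZ, SSZ)))))
  step 15: S(S(S(S(add(SSZ, mul(SZ, SSZ))))))
  step 16: S(S(S(S(S(add(SZ, mul(SZ, SSZ)))))))
  step 17: S(S(S(S(S(S(add(Z, mul(SZ, SSZ))))))))
  step 18: S(S(S(S(S(S(mul(SZ, SSZ)))))))
  step 19: S(S(S(S(S(S(add(SSZ, mul(Z, SSZ))))))))
  step 20: S(S(S(S(S(S(S(add(SZ, mul(Z, SSZ)))))))))
  step 21: S(S(S(S(S(S(S(S(add(Z, mul(Z, SSZ))))))))))
  step 22: S(S(S(S(S(S(S(S(mul(Z, SSZ)))))))))
  step 23: S^8(Z)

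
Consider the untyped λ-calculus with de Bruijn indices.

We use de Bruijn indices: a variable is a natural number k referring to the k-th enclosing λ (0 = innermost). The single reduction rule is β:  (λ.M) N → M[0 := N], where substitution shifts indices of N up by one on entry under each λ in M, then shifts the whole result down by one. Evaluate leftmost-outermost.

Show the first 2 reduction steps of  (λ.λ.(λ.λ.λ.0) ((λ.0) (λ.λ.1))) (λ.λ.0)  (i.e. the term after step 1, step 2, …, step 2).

  start: (λ.λ.(λ.λ.λ.0) ((λ.0) (λ.λ.1))) (λ.λ.0)
  →1  λ.(λ.λ.λ.0) ((λ.0) (λ.λ.1))
  →2  λ.λ.λ.0

Answer: after 2 steps: λ.λ.λ.0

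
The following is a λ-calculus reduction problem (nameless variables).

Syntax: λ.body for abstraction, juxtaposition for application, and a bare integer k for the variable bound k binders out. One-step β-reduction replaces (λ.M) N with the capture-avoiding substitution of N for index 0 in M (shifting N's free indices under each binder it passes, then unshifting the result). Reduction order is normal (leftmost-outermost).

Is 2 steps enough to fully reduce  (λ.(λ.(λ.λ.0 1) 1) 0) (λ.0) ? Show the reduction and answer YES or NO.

  start: (λ.(λ.(λ.λ.0 1) 1) 0) (λ.0)
  [1] (λ.(λ.λ.0 1) (λ.0)) (λ.0)
  [2] (λ.λ.0 1) (λ.0)

Answer: NO — after 2 steps the term is (λ.λ.0 1) (λ.0), not yet normal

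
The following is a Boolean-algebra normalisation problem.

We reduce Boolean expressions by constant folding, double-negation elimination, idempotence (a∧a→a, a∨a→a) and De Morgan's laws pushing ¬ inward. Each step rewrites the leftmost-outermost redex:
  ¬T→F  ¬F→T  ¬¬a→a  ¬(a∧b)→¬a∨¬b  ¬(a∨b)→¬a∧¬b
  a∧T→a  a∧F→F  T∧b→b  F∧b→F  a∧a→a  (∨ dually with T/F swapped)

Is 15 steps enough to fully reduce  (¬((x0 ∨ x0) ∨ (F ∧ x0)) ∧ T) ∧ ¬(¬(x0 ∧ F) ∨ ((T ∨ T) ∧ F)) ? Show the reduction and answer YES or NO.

Answer: YES — reaches normal form F in 13 ≤ 15 steps

Reduction:
  start: (¬((x0 ∨ x0) ∨ (F ∧ x0)) ∧ T) ∧ ¬(¬(x0 ∧ F) ∨ ((T ∨ T) ∧ F))
  [1] ¬((x0 ∨ x0) ∨ (F ∧ x0)) ∧ ¬(¬(x0 ∧ F) ∨ ((T ∨ T) ∧ F))
  [2] (¬(x0 ∨ x0) ∧ ¬(F ∧ x0)) ∧ ¬(¬(x0 ∧ F) ∨ ((T ∨ T) ∧ F))
  [3] ((¬x0 ∧ ¬x0) ∧ ¬(F ∧ x0)) ∧ ¬(¬(x0 ∧ F) ∨ ((T ∨ T) ∧ F))
  [4] (¬x0 ∧ ¬(F ∧ x0)) ∧ ¬(¬(x0 ∧ F) ∨ ((T ∨ T) ∧ F))
  [5] (¬x0 ∧ (¬F ∨ ¬x0)) ∧ ¬(¬(x0 ∧ F) ∨ ((T ∨ T) ∧ F))
  [6] (¬x0 ∧ (T ∨ ¬x0)) ∧ ¬(¬(x0 ∧ F) ∨ ((T ∨ T) ∧ F))
  [7] (¬x0 ∧ T) ∧ ¬(¬(x0 ∧ F) ∨ ((T ∨ T) ∧ F))
  [8] ¬x0 ∧ ¬(¬(x0 ∧ F) ∨ ((T ∨ T) ∧ F))
  [9] ¬x0 ∧ (¬¬(x0 ∧ F) ∧ ¬((T ∨ T) ∧ F))
  [10] ¬x0 ∧ ((x0 ∧ F) ∧ ¬((T ∨ T) ∧ F))
  [11] ¬x0 ∧ (F ∧ ¬((T ∨ T) ∧ F))
  [12] ¬x0 ∧ F
  [13] F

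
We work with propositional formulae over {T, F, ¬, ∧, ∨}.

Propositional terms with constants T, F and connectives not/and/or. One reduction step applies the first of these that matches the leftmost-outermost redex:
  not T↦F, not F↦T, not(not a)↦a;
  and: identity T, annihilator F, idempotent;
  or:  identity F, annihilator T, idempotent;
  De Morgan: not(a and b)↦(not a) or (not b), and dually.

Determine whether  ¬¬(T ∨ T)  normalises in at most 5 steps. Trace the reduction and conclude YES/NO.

  start: ¬¬(T ∨ T)
  step 1: T ∨ T
  step 2: T

Answer: YES — reaches normal form T in 2 ≤ 5 steps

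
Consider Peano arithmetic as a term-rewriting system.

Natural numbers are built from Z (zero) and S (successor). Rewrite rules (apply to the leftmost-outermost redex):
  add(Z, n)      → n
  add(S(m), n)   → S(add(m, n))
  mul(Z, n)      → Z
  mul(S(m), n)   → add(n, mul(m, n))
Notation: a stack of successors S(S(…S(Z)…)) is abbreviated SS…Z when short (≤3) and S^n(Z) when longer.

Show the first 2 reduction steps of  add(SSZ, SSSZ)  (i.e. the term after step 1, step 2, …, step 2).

Answer: after 2 steps: S(S(add(Z, SSSZ)))

Derivation:
  start: add(SSZ, SSSZ)
  [1] S(add(SZ, SSSZ))
  [2] S(S(add(Z, SSSZ)))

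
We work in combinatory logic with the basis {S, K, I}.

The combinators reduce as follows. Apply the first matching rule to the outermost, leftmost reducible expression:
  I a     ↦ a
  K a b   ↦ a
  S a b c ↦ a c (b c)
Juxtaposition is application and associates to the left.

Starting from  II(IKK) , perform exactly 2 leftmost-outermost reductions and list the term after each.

Answer: after 2 steps: IKK

Derivation:
  start: II(IKK)
  step 1: I(IKK)
  step 2: IKK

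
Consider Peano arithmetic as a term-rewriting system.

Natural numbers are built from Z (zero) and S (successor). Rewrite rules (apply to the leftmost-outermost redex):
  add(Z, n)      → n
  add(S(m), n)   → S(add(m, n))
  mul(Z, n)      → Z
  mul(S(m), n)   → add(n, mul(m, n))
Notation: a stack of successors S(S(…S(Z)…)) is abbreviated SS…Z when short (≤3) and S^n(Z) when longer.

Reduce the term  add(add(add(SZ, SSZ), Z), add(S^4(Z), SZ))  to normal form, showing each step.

  start: add(add(add(SZ, SSZ), Z), add(S^4(Z), SZ))
  [1] add(add(S(add(Z, SSZ)), Z), add(S^4(Z), SZ))
  [2] add(S(add(add(Z, SSZ), Z)), add(S^4(Z), SZ))
  [3] S(add(add(add(Z, SSZ), Z), add(S^4(Z), SZ)))
  [4] S(add(add(SSZ, Z), add(S^4(Z), SZ)))
  [5] S(add(S(add(SZ, Z)), add(S^4(Z), SZ)))
  [6] S(S(add(add(SZ, Z), add(S^4(Z), SZ))))
  [7] S(S(add(S(add(Z, Z)), add(S^4(Z), SZ))))
  [8] S(S(S(add(add(Z, Z), add(S^4(Z), SZ)))))
  [9] S(S(S(add(Z, add(S^4(Z), SZ)))))
  [10] S(S(S(add(S^4(Z), SZ))))
  [11] S(S(S(S(add(SSSZ, SZ)))))
  [12] S(S(S(S(S(add(SSZ, SZ))))))
  [13] S(S(S(S(S(S(add(SZ, SZ)))))))
  [14] S(S(S(S(S(S(S(add(Z, SZ))))))))
  [15] S^8(Z)

Answer: normal form = S^8(Z)  (in 15 steps)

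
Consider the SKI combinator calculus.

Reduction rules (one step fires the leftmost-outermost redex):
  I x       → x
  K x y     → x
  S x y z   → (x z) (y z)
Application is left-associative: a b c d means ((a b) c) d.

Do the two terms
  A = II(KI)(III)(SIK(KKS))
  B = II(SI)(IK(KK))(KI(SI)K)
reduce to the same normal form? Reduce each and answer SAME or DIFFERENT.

Answer: SAME — A ⇓ K(KK), B ⇓ K(KK)

Reduction:
Term A:
  start: II(KI)(III)(SIK(KKS))
  step 1: I(KI)(III)(SIK(KKS))
  step 2: KI(III)(SIK(KKS))
  step 3: I(SIK(KKS))
  step 4: SIK(KKS)
  step 5: I(KKS)(K(KKS))
  step 6: KKS(K(KKS))
  step 7: K(K(KKS))
  step 8: K(KK)

Term B:
  start: II(SI)(IK(KK))(KI(SI)K)
  step 1: I(SI)(IK(KK))(KI(SI)K)
  step 2: SI(IK(KK))(KI(SI)K)
  step 3: I(KI(SI)K)(IK(KK)(KI(SI)K))
  step 4: KI(SI)K(IK(KK)(KI(SI)K))
  step 5: IK(IK(KK)(KI(SI)K))
  step 6: K(IK(KK)(KI(SI)K))
  step 7: K(K(KK)(KI(SI)K))
  step 8: K(KK)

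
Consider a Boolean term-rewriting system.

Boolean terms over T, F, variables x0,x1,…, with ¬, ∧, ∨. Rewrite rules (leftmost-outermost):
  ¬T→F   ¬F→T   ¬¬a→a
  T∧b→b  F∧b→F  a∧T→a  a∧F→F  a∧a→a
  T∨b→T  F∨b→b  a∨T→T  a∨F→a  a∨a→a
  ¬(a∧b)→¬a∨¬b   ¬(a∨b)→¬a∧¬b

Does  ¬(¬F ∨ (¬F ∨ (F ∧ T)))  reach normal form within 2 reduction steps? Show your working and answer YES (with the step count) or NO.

  start: ¬(¬F ∨ (¬F ∨ (F ∧ T)))
  →1  ¬¬F ∧ ¬(¬F ∨ (F ∧ T))
  →2  F ∧ ¬(¬F ∨ (F ∧ T))

Answer: NO — after 2 steps the term is F ∧ ¬(¬F ∨ (F ∧ T)), not yet normal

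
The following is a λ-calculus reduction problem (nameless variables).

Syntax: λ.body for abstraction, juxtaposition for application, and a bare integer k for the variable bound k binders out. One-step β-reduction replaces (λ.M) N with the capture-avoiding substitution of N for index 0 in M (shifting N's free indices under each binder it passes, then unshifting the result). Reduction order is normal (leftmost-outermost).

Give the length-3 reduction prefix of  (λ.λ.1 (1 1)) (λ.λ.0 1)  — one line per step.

Answer: after 3 steps: λ.λ.0 (λ.0 (λ.λ.0 1))

Working:
  start: (λ.λ.1 (1 1)) (λ.λ.0 1)
  step 1: λ.(λ.λ.0 1) ((λ.λ.0 1) (λ.λ.0 1))
  step 2: λ.λ.0 ((λ.λ.0 1) (λ.λ.0 1))
  step 3: λ.λ.0 (λ.0 (λ.λ.0 1))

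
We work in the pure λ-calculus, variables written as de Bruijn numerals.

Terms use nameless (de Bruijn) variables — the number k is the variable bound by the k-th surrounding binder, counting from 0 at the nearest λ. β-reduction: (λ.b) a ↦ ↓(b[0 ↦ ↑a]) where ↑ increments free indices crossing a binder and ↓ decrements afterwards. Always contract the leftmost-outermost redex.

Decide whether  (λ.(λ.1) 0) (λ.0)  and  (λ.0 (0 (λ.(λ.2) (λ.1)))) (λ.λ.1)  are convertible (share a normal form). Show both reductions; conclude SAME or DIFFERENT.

Term A:
  start: (λ.(λ.1) 0) (λ.0)
  →1  (λ.λ.0) (λ.0)
  →2  λ.0

Term B:
  start: (λ.0 (0 (λ.(λ.2) (λ.1)))) (λ.λ.1)
  →1  (λ.λ.1) ((λ.λ.1) (λ.(λ.λ.λ.1) (λ.1)))
  →2  λ.(λ.λ.1) (λ.(λ.λ.λ.1) (λ.1))
  →3  λ.λ.λ.(λ.λ.λ.1) (λ.1)
  →4  λ.λ.λ.λ.λ.1

Answer: DIFFERENT — A ⇓ λ.0, B ⇓ λ.λ.λ.λ.λ.1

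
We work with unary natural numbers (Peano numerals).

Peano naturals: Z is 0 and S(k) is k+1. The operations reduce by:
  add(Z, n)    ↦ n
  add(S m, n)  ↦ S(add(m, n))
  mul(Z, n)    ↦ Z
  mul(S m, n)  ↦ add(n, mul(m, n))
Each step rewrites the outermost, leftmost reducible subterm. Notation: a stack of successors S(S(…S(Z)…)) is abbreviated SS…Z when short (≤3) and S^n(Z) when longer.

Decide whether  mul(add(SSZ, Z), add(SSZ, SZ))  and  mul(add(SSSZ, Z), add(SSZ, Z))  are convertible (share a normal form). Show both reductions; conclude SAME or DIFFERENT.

Answer: SAME — A ⇓ S^6(Z), B ⇓ S^6(Z)

Working:
Term A:
  start: mul(add(SSZ, Z), add(SSZ, SZ))
  [1] mul(S(add(SZ, Z)), add(SSZ, SZ))
  [2] add(add(SSZ, SZ), mul(add(SZ, Z), add(SSZ, SZ)))
  [3] add(S(add(SZ, SZ)), mul(add(SZ, Z), add(SSZ, SZ)))
  [4] S(add(add(SZ, SZ), mul(add(SZ, Z), add(SSZ, SZ))))
  [5] S(add(S(add(Z, SZ)), mul(add(SZ, Z), add(SSZ, SZ))))
  [6] S(S(add(add(Z, SZ), mul(add(SZ, Z), add(SSZ, SZ)))))
  [7] S(S(add(SZ, mul(add(SZ, Z), add(SSZ, SZ)))))
  [8] S(S(S(add(Z, mul(add(SZ, Z), add(SSZ, SZ))))))
  [9] S(S(S(mul(add(SZ, Z), add(SSZ, SZ)))))
  [10] S(S(S(mul(S(add(Z, Z)), add(SSZ, SZ)))))
  [11] S(S(S(add(add(SSZ, SZ), mul(add(Z, Z), add(SSZ, SZ))))))
  [12] S(S(S(add(S(add(SZ, SZ)), mul(add(Z, Z), add(SSZ, SZ))))))
  [13] S(S(S(S(add(add(SZ, SZ), mul(add(Z, Z), add(SSZ, SZ)))))))
  [14] S(S(S(S(add(S(add(Z, SZ)), mul(add(Z, Z), add(SSZ, SZ)))))))
  [15] S(S(S(S(S(add(add(Z, SZ), mul(add(Z, Z), add(SSZ, SZ))))))))
  [16] S(S(S(S(S(add(SZ, mul(add(Z, Z), add(SSZ, SZ))))))))
  [17] S(S(S(S(S(S(add(Z, mul(add(Z, Z), add(SSZ, SZ)))))))))
  [18] S(S(S(S(S(S(mul(add(Z, Z), add(SSZ, SZ))))))))
  [19] S(S(S(S(S(S(mul(Z, add(SSZ, SZ))))))))
  [20] S^6(Z)

Term B:
  start: mul(add(SSSZ, Z), add(SSZ, Z))
  [1] mul(S(add(SSZ, Z)), add(SSZ, Z))
  [2] add(add(SSZ, Z), mul(add(SSZ, Z), add(SSZ, Z)))
  [3] add(S(add(SZ, Z)), mul(add(SSZ, Z), add(SSZ, Z)))
  [4] S(add(add(SZ, Z), mul(add(SSZ, Z), add(SSZ, Z))))
  [5] S(add(S(add(Z, Z)), mul(add(SSZ, Z), add(SSZ, Z))))
  [6] S(S(add(add(Z, Z), mul(add(SSZ, Z), add(SSZ, Z)))))
  [7] S(S(add(Z, mul(add(SSZ, Z), add(SSZ, Z)))))
  [8] S(S(mul(add(SSZ, Z), add(SSZ, Z))))
  [9] S(S(mul(S(add(SZ, Z)), add(SSZ, Z))))
  [10] S(S(add(add(SSZ, Z), mul(add(SZ, Z), add(SSZ, Z)))))
  [11] S(S(add(S(add(SZ, Z)), mul(add(SZ, Z), add(SSZ, Z)))))
  [12] S(S(S(add(add(SZ, Z), mul(add(SZ, Z), add(SSZ, Z))))))
  [13] S(S(S(add(S(add(Z, Z)), mul(add(SZ, Z), add(SSZ, Z))))))
  [14] S(S(S(S(add(add(Z, Z), mul(add(SZ, Z), add(SSZ, Z)))))))
  [15] S(S(S(S(add(Z, mul(add(SZ, Z), add(SSZ, Z)))))))
  [16] S(S(S(S(mul(add(SZ, Z), add(SSZ, Z))))))
  [17] S(S(S(S(mul(S(add(Z, Z)), add(SSZ, Z))))))
  [18] S(S(S(S(add(add(SSZ, Z), mul(add(Z, Z), add(SSZ, Z)))))))
  [19] S(S(S(S(add(S(add(SZ, Z)), mul(add(Z, Z), add(SSZ, Z)))))))
  [20] S(S(S(S(S(add(add(SZ, Z), mul(add(Z, Z), add(SSZ, Z))))))))
  [21] S(S(S(S(S(add(S(add(Z, Z)), mul(add(Z, Z), add(SSZ, Z))))))))
  [22] S(S(S(S(S(S(add(add(Z, Z), mul(add(Z, Z), add(SSZ, Z)))))))))
  [23] S(S(S(S(S(S(add(Z, mul(add(Z, Z), add(SSZ, Z)))))))))
  [24] S(S(S(S(S(S(mul(add(Z, Z), add(SSZ, Z))))))))
  [25] S(S(S(S(S(S(mul(Z, add(SSZ, Z))))))))
  [26] S^6(Z)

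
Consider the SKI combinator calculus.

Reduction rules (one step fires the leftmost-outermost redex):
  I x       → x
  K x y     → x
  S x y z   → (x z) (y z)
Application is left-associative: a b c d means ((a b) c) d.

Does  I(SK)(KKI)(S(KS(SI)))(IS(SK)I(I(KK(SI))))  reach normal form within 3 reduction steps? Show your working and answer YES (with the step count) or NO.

Answer: NO — after 3 steps the term is S(KS(SI))(IS(SK)I(I(KK(SI)))), not yet normal

Working:
  start: I(SK)(KKI)(S(KS(SI)))(IS(SK)I(I(KK(SI))))
  →1  SK(KKI)(S(KS(SI)))(IS(SK)I(I(KK(SI))))
  →2  K(S(KS(SI)))(KKI(S(KS(SI))))(IS(SK)I(I(KK(SI))))
  →3  S(KS(SI))(IS(SK)I(I(KK(SI))))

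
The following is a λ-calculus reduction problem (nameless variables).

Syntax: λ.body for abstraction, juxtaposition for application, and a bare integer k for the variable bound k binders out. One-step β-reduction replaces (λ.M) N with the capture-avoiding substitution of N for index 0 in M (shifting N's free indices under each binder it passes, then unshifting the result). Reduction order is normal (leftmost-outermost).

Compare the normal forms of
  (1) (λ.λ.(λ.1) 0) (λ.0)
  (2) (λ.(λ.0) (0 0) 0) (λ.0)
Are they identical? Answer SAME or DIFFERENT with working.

Term A:
  start: (λ.λ.(λ.1) 0) (λ.0)
  [1] λ.(λ.1) 0
  [2] λ.0

Term B:
  start: (λ.(λ.0) (0 0) 0) (λ.0)
  [1] (λ.0) ((λ.0) (λ.0)) (λ.0)
  [2] (λ.0) (λ.0) (λ.0)
  [3] (λ.0) (λ.0)
  [4] λ.0

Answer: SAME — A ⇓ λ.0, B ⇓ λ.0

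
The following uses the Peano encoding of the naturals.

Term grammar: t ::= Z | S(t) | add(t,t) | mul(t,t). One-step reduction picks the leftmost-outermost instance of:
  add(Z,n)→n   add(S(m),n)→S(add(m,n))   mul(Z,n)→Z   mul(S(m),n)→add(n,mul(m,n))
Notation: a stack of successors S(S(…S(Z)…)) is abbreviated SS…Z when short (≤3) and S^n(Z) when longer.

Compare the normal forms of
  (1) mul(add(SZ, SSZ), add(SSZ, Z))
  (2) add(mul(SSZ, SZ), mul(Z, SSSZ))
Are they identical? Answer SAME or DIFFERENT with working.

Answer: DIFFERENT — A ⇓ S^6(Z), B ⇓ SSZ

Derivation:
Term A:
  start: mul(add(SZ, SSZ), add(SSZ, Z))
  →1  mul(S(add(Z, SSZ)), add(SSZ, Z))
  →2  add(add(SSZ, Z), mul(add(Z, SSZ), add(SSZ, Z)))
  →3  add(S(add(SZ, Z)), mul(add(Z, SSZ), add(SSZ, Z)))
  →4  S(add(add(SZ, Z), mul(add(Z, SSZ), add(SSZ, Z))))
  →5  S(add(S(add(Z, Z)), mul(add(Z, SSZ), add(SSZ, Z))))
  →6  S(S(add(add(Z, Z), mul(add(Z, SSZ), add(SSZ, Z)))))
  →7  S(S(add(Z, mul(add(Z, SSZ), add(SSZ, Z)))))
  →8  S(S(mul(add(Z, SSZ), add(SSZ, Z))))
  →9  S(S(mul(SSZ, add(SSZ, Z))))
  →10  S(S(add(add(SSZ, Z), mul(SZ, add(SSZ, Z)))))
  →11  S(S(add(S(add(SZ, Z)), mul(SZ, add(SSZ, Z)))))
  →12  S(S(S(add(add(SZ, Z), mul(SZ, add(SSZ, Z))))))
  →13  S(S(S(add(S(add(Z, Z)), mul(SZ, add(SSZ, Z))))))
  →14  S(S(S(S(add(add(Z, Z), mul(SZ, add(SSZ, Z)))))))
  →15  S(S(S(S(add(Z, mul(SZ, add(SSZ, Z)))))))
  →16  S(S(S(S(mul(SZ, add(SSZ, Z))))))
  →17  S(S(S(S(add(add(SSZ, Z), mul(Z, add(SSZ, Z)))))))
  →18  S(S(S(S(add(S(add(SZ, Z)), mul(Z, add(SSZ, Z)))))))
  →19  S(S(S(S(S(add(add(SZ, Z), mul(Z, add(SSZ, Z))))))))
  →20  S(S(S(S(S(add(S(add(Z, Z)), mul(Z, add(SSZ, Z))))))))
  →21  S(S(S(S(S(S(add(add(Z, Z), mul(Z, add(SSZ, Z)))))))))
  →22  S(S(S(S(S(S(add(Z, mul(Z, add(SSZ, Z)))))))))
  →23  S(S(S(S(S(S(mul(Z, add(SSZ, Z))))))))
  →24  S^6(Z)

Term B:
  start: add(mul(SSZ, SZ), mul(Z, SSSZ))
  →1  add(add(SZ, mul(SZ, SZ)), mul(Z, SSSZ))
  →2  add(S(add(Z, mul(SZ, SZ))), mul(Z, SSSZ))
  →3  S(add(add(Z, mul(SZ, SZ)), mul(Z, SSSZ)))
  →4  S(add(mul(SZ, SZ), mul(Z, SSSZ)))
  →5  S(add(add(SZ, mul(Z, SZ)), mul(Z, SSSZ)))
  →6  S(add(S(add(Z, mul(Z, SZ))), mul(Z, SSSZ)))
  →7  S(S(add(add(Z, mul(Z, SZ)), mul(Z, SSSZ))))
  →8  S(S(add(mul(Z, SZ), mul(Z, SSSZ))))
  →9  S(S(add(Z, mul(Z, SSSZ))))
  →10  S(S(mul(Z, SSSZ)))
  →11  SSZ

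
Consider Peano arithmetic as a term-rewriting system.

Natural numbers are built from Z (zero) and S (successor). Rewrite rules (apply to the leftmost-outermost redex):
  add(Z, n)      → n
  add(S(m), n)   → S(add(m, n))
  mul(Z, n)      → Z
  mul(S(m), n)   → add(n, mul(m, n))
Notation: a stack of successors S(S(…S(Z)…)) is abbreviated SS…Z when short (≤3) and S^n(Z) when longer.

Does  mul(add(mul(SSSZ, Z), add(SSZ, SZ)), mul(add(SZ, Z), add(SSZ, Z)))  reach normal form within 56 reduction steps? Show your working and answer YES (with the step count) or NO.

Answer: YES — reaches normal form S^6(Z) in 54 ≤ 56 steps

Derivation:
  start: mul(add(mul(SSSZ, Z), add(SSZ, SZ)), mul(add(SZ, Z), add(SSZ, Z)))
  [1] mul(add(add(Z, mul(SSZ, Z)), add(SSZ, SZ)), mul(add(SZ, Z), add(SSZ, Z)))
  [2] mul(add(mul(SSZ, Z), add(SSZ, SZ)), mul(add(SZ, Z), add(SSZ, Z)))
  [3] mul(add(add(Z, mul(SZ, Z)), add(SSZ, SZ)), mul(add(SZ, Z), add(SSZ, Z)))
  [4] mul(add(mul(SZ, Z), add(SSZ, SZ)), mul(add(SZ, Z), add(SSZ, Z)))
  [5] mul(add(add(Z, mul(Z, Z)), add(SSZ, SZ)), mul(add(SZ, Z), add(SSZ, Z)))
  [6] mul(add(mul(Z, Z), add(SSZ, SZ)), mul(add(SZ, Z), add(SSZ, Z)))
  [7] mul(add(Z, add(SSZ, SZ)), mul(add(SZ, Z), add(SSZ, Z)))
  [8] mul(add(SSZ, SZ), mul(add(SZ, Z), add(SSZ, Z)))
  [9] mul(S(add(SZ, SZ)), mul(add(SZ, Z), add(SSZ, Z)))
  [10] add(mul(add(SZ, Z), add(SSZ, Z)), mul(add(SZ, SZ), mul(add(SZ, Z), add(SSZ, Z))))
  [11] add(mul(S(add(Z, Z)), add(SSZ, Z)), mul(add(SZ, SZ), mul(add(SZ, Z), add(SSZ, Z))))
  [12] add(add(add(SSZ, Z), mul(add(Z, Z), add(SSZ, Z))), mul(add(SZ, SZ), mul(add(SZ, Z), add(SSZ, Z))))
  [13] add(add(S(add(SZ, Z)), mul(add(Z, Z), add(SSZ, Z))), mul(add(SZ, SZ), mul(add(SZ, Z), add(SSZ, Z))))
  [14] add(S(add(add(SZ, Z), mul(add(Z, Z), add(SSZ, Z)))), mul(add(SZ, SZ), mul(add(SZ, Z), add(SSZ, Z))))
  [15] S(add(add(add(SZ, Z), mul(add(Z, Z), add(SSZ, Z))), mul(add(SZ, SZ), mul(add(SZ, Z), add(SSZ, Z)))))
  [16] S(add(add(S(add(Z, Z)), mul(add(Z, Z), add(SSZ, Z))), mul(add(SZ, SZ), mul(add(SZ, Z), add(SSZ, Z)))))
  [17] S(add(S(add(add(Z, Z), mul(add(Z, Z), add(SSZ, Z)))), mul(add(SZ, SZ), mul(add(SZ, Z), add(SSZ, Z)))))
  [18] S(S(add(add(add(Z, Z), mul(add(Z, Z), add(SSZ, Z))), mul(add(SZ, SZ), mul(add(SZ, Z), add(SSZ, Z))))))
  [19] S(S(add(add(Z, mul(add(Z, Z), add(SSZ, Z))), mul(add(SZ, SZ), mul(add(SZ, Z), add(SSZ, Z))))))
  [20] S(S(add(mul(add(Z, Z), add(SSZ, Z)), mul(add(SZ, SZ), mul(add(SZ, Z), add(SSZ, Z))))))
  [21] S(S(add(mul(Z, add(SSZ, Z)), mul(add(SZ, SZ), mul(add(SZ, Z), add(SSZ, Z))))))
  [22] S(S(add(Z, mul(add(SZ, SZ), mul(add(SZ, Z), add(SSZ, Z))))))
  [23] S(S(mul(add(SZ, SZ), mul(add(SZ, Z), add(SSZ, Z)))))
  [24] S(S(mul(S(add(Z, SZ)), mul(add(SZ, Z), add(SSZ, Z)))))
  [25] S(S(add(mul(add(SZ, Z), add(SSZ, Z)), mul(add(Z, SZ), mul(add(SZ, Z), add(SSZ, Z))))))
  [26] S(S(add(mul(S(add(Z, Z)), add(SSZ, Z)), mul(add(Z, SZ), mul(add(SZ, Z), add(SSZ, Z))))))
  [27] S(S(add(add(add(SSZ, Z), mul(add(Z, Z), add(SSZ, Z))), mul(add(Z, SZ), mul(add(SZ, Z), add(SSZ, Z))))))
  [28] S(S(add(add(S(add(SZ, Z)), mul(add(Z, Z), add(SSZ, Z))), mul(add(Z, SZ), mul(add(SZ, Z), add(SSZ, Z))))))
  [29] S(S(add(S(add(add(SZ, Z), mul(add(Z, Z), add(SSZ, Z)))), mul(add(Z, SZ), mul(add(SZ, Z), add(SSZ, Z))))))
  [30] S(S(S(add(add(add(SZ, Z), mul(add(Z, Z), add(SSZ, Z))), mul(add(Z, SZ), mul(add(SZ, Z), add(SSZ, Z)))))))
  [31] S(S(S(add(add(S(add(Z, Z)), mul(add(Z, Z), add(SSZ, Z))), mul(add(Z, SZ), mul(add(SZ, Z), add(SSZ, Z)))))))
  [32] S(S(S(add(S(add(add(Z, Z), mul(add(Z, Z), add(SSZ, Z)))), mul(add(Z, SZ), mul(add(SZ, Z), add(SSZ, Z)))))))
  [33] S(S(S(S(add(add(add(Z, Z), mul(add(Z, Z), add(SSZ, Z))), mul(add(Z, SZ), mul(add(SZ, Z), add(SSZ, Z))))))))
  [34] S(S(S(S(add(add(Z, mul(add(Z, Z), add(SSZ, Z))), mul(add(Z, SZ), mul(add(SZ, Z), add(SSZ, Z))))))))
  [35] S(S(S(S(add(mul(add(Z, Z), add(SSZ, Z)), mul(add(Z, SZ), mul(add(SZ, Z), add(SSZ, Z))))))))
  [36] S(S(S(S(add(mul(Z, add(SSZ, Z)), mul(add(Z, SZ), mul(add(SZ, Z), add(SSZ, Z))))))))
  [37] S(S(S(S(add(Z, mul(add(Z, SZ), mul(add(SZ, Z), add(SSZ, Z))))))))
  [38] S(S(S(S(mul(add(Z, SZ), mul(add(SZ, Z), add(SSZ, Z)))))))
  [39] S(S(S(S(mul(SZ, mul(add(SZ, Z), add(SSZ, Z)))))))
  [40] S(S(S(S(add(mul(add(SZ, Z), add(SSZ, Z)), mul(Z, mul(add(SZ, Z), add(SSZ, Z))))))))
  [41] S(S(S(S(add(mul(S(add(Z, Z)), add(SSZ, Z)), mul(Z, mul(add(SZ, Z), add(SSZ, Z))))))))
  [42] S(S(S(S(add(add(add(SSZ, Z), mul(add(Z, Z), add(SSZ, Z))), mul(Z, mul(add(SZ, Z), add(SSZ, Z))))))))
  [43] S(S(S(S(add(add(S(add(SZ, Z)), mul(add(Z, Z), add(SSZ, Z))), mul(Z, mul(add(SZ, Z), add(SSZ, Z))))))))
  [44] S(S(S(S(add(S(add(add(SZ, Z), mul(add(Z, Z), add(SSZ, Z)))), mul(Z, mul(add(SZ, Z), add(SSZ, Z))))))))
  [45] S(S(S(S(S(add(add(add(SZ, Z), mul(add(Z, Z), add(SSZ, Z))), mul(Z, mul(add(SZ, Z), add(SSZ, Z)))))))))
  [46] S(S(S(S(S(add(add(S(add(Z, Z)), mul(add(Z, Z), add(SSZ, Z))), mul(Z, mul(add(SZ, Z), add(SSZ, Z)))))))))
  [47] S(S(S(S(S(add(S(add(add(Z, Z), mul(add(Z, Z), add(SSZ, Z)))), mul(Z, mul(add(SZ, Z), add(SSZ, Z)))))))))
  [48] S(S(S(S(S(S(add(add(add(Z, Z), mul(add(Z, Z), add(SSZ, Z))), mul(Z, mul(add(SZ, Z), add(SSZ, Z))))))))))
  [49] S(S(S(S(S(S(add(add(Z, mul(add(Z, Z), add(SSZ, Z))), mul(Z, mul(add(SZ, Z), add(SSZ, Z))))))))))
  [50] S(S(S(S(S(S(add(mul(add(Z, Z), add(SSZ, Z)), mul(Z, mul(add(SZ, Z), add(SSZ, Z))))))))))
  [51] S(S(S(S(S(S(add(mul(Z, add(SSZ, Z)), mul(Z, mul(add(SZ, Z), add(SSZ, Z))))))))))
  [52] S(S(S(S(S(S(add(Z, mul(Z, mul(add(SZ, Z), add(SSZ, Z))))))))))
  [53] S(S(S(S(S(S(mul(Z, mul(add(SZ, Z), add(SSZ, Z)))))))))
  [54] S^6(Z)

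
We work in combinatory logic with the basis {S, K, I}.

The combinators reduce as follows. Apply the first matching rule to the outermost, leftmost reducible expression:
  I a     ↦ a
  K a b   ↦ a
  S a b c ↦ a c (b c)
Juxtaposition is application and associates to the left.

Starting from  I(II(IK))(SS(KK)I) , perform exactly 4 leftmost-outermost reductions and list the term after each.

  start: I(II(IK))(SS(KK)I)
  [1] II(IK)(SS(KK)I)
  [2] I(IK)(SS(KK)I)
  [3] IK(SS(KK)I)
  [4] K(SS(KK)I)

Answer: after 4 steps: K(SS(KK)I)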